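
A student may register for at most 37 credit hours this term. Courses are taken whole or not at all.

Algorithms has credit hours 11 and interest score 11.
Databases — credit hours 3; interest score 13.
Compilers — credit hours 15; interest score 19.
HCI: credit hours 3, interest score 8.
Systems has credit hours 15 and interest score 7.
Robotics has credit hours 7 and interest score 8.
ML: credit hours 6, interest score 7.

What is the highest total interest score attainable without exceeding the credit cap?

Allowing fractional choices, the relaxed optimum would be about 58.0, but courses are indivisible.
Algorithms + Databases + Compilers + HCI: credit hours 11 + 3 + 15 + 3 = 32 ≤ 37, interest score 11 + 13 + 19 + 8 = 51.
Algorithms + Databases + Compilers + Robotics: credit hours 11 + 3 + 15 + 7 = 36 ≤ 37, interest score 11 + 13 + 19 + 8 = 51.
Databases + Compilers + HCI + Robotics + ML: credit hours 3 + 15 + 3 + 7 + 6 = 34 ≤ 37, interest score 13 + 19 + 8 + 8 + 7 = 55.
Best is Databases, Compilers, HCI, Robotics, and ML with total interest score 55.

55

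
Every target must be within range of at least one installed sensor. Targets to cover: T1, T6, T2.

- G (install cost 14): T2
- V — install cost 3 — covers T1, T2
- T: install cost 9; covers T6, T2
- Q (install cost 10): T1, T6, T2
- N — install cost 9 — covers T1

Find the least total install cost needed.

10

The greedy cost-per-new-target heuristic would pick V and T for 12, but a cheaper cover exists.
Q alone covers T1, T6, T2 — every target.
Total install cost: 10.
No cover costs less than 10.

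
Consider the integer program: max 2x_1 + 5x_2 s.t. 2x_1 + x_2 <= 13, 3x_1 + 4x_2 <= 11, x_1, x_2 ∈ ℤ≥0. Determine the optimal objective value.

Relaxing integrality, the LP optimum is 13.75 at (x_1,x_2) = (0, 2.75), which is not an integer point.
(x_1,x_2)=(1,2): 2·1+1·2=4≤13, 3·1+4·2=11≤11, objective 12.
(x_1,x_2)=(0,2): 2·0+1·2=2≤13, 3·0+4·2=8≤11, objective 10.
Maximum is 12 at (x_1,x_2)=(1,2).

12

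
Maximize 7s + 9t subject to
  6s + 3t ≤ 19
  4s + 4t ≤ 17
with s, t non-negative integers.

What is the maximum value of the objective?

36

Relaxing integrality, the LP optimum is 38.25 at (s,t) = (0, 4.25), which is not an integer point.
(s,t)=(0,4) is feasible, giving 36.
(s,t)=(1,3) is feasible, giving 34.
No feasible integer point exceeds 36.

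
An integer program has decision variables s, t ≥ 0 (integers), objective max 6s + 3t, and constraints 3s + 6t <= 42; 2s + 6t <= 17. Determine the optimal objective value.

48

(s,t)=(8,0) is feasible, giving 48.
(s,t)=(7,0) is feasible, giving 42.
Maximum is 48 at (s,t)=(8,0).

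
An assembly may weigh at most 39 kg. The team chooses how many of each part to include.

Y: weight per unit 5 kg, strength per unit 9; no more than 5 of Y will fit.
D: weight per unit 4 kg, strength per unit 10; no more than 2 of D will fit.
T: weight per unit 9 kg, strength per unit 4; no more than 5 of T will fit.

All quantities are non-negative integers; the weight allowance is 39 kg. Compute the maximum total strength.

65

D has the best ratio (10/4); taking only D gives at most 2×10 = 20 (stopped by the supply cap of 2).
Mixing does better — 5×Y and 2×D: weight 33 ≤ 39, strength 5·9 + 2·10 = 65.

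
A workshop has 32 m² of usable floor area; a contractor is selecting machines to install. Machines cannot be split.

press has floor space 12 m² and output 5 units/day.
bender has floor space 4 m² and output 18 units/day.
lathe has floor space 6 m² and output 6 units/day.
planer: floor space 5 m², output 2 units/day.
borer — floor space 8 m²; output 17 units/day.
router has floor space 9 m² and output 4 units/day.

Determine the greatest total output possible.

47

This is a 0-1 knapsack instance.
Allowing fractional choices, the relaxed optimum would be about 47.1, but machines are indivisible.
bender + lathe + planer + borer + router: floor space 4 + 6 + 5 + 8 + 9 = 32 ≤ 32, output 18 + 6 + 2 + 17 + 4 = 47.
press + bender + lathe + borer: floor space 12 + 4 + 6 + 8 = 30 ≤ 32, output 5 + 18 + 6 + 17 = 46.
Best is bender, lathe, planer, borer, and router with total output 47.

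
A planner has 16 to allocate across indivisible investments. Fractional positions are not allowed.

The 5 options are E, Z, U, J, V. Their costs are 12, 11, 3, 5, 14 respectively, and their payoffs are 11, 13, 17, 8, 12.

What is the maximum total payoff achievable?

This is a 0-1 knapsack instance.
Allowing fractional choices, the relaxed optimum would be about 34.5, but investments are indivisible.
U + J: cost 3 + 5 = 8 ≤ 16, payoff 17 + 8 = 25.
E + U: cost 12 + 3 = 15 ≤ 16, payoff 11 + 17 = 28.
Z + U: cost 11 + 3 = 14 ≤ 16, payoff 13 + 17 = 30.
Best is Z and U with total payoff 30.

30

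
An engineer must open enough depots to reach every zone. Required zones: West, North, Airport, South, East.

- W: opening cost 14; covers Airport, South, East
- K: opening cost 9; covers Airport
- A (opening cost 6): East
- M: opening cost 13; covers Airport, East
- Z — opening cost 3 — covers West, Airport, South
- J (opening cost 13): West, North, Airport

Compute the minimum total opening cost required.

Choose A, Z, and J: together they cover West, North, Airport, South, East — every zone.
Total opening cost: 6 + 3 + 13 = 22.
No cover costs less than 22.

22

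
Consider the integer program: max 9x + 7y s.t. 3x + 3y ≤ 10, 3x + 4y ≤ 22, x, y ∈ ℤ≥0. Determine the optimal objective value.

27

Relaxing integrality, the LP optimum is 30.00 at (x,y) = (3.33, 0), which is not an integer point.
(x,y)=(3,0): 3·3+3·0=9≤10, 3·3+4·0=9≤22, objective 27.
(x,y)=(2,1): 3·2+3·1=9≤10, 3·2+4·1=10≤22, objective 25.
(x,y)=(2,0): 3·2+3·0=6≤10, 3·2+4·0=6≤22, objective 18.
The best lattice point is (3,0), giving 27.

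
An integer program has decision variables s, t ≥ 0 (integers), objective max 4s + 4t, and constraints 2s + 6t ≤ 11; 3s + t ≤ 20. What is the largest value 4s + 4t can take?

20

The continuous relaxation peaks at (5.5, 0) with value 22.00; rounding to a feasible lattice point costs some objective.
(s,t)=(5,0) is feasible, giving 20.
(s,t)=(4,0) is feasible, giving 16.
The best lattice point is (5,0), giving 20.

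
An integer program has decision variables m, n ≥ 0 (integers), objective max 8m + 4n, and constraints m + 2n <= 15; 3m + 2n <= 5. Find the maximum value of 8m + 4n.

(m,n)=(1,1): 1·1+2·1=3≤15, 3·1+2·1=5≤5, objective 12.
(m,n)=(0,2): 1·0+2·2=4≤15, 3·0+2·2=4≤5, objective 8.
(m,n)=(1,0): 1·1+2·0=1≤15, 3·1+2·0=3≤5, objective 8.
The best lattice point is (1,1), giving 12.

12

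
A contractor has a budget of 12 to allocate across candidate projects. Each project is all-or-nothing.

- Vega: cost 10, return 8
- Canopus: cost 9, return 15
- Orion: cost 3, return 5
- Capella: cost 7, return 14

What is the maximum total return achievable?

Treat it as a binary knapsack problem.
Allowing fractional choices, the relaxed optimum would be about 22.3, but projects are indivisible.
Canopus + Orion: cost 9 + 3 = 12 ≤ 12, return 15 + 5 = 20.
Orion + Capella: cost 3 + 7 = 10 ≤ 12, return 5 + 14 = 19.
Best is Canopus and Orion with total return 20.

20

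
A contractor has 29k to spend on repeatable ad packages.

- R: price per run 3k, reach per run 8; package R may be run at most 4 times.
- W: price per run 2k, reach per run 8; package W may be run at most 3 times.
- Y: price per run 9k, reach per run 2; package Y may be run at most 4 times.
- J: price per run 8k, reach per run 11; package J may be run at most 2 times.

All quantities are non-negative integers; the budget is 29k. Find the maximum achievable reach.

W has the best ratio (8/2); taking only W gives at most 3×8 = 24 (stopped by the supply cap of 3).
Mixing does better — 4×R, 3×W, and 1×J: price 26 ≤ 29, reach 4·8 + 3·8 + 1·11 = 67.

67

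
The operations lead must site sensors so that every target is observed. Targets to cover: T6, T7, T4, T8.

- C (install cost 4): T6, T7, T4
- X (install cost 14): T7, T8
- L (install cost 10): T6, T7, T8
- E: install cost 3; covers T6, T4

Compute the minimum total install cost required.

13

The greedy cost-per-new-target heuristic would pick C and L for 14, but a cheaper cover exists.
Choose L and E: together they cover T6, T7, T4, T8 — every target.
Total install cost: 10 + 3 = 13.
No cover costs less than 13.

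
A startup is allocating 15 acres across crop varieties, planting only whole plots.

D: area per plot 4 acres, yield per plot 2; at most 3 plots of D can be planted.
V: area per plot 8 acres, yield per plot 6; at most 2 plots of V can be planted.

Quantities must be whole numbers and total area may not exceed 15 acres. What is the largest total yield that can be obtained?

8

1×V: area 8 ≤ 15, yield 1·6 = 6.
1×D and 1×V: area 12 ≤ 15, yield 1·2 + 1·6 = 8.
Best is 8.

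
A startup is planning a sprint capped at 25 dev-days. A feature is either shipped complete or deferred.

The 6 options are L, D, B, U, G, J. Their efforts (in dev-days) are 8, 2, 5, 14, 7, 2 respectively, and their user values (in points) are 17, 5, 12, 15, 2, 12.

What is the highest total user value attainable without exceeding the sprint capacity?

48

Take L, D, B, G, and J: effort 8 + 2 + 5 + 7 + 2 = 24 ≤ 25, user value 17 + 5 + 12 + 2 + 12 = 48.
No other feasible combination does better.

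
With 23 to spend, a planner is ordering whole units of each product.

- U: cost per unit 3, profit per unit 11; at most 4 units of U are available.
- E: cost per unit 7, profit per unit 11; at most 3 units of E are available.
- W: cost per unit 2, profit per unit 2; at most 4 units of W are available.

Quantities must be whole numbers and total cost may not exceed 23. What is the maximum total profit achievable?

59

This is a bounded integer knapsack.
Take 4×U, 1×E, and 2×W: cost 23 ≤ 23, profit 4·11 + 1·11 + 2·2 = 59.
U has the best ratio (11/3) and is taken to its limit of 4; remaining capacity is filled optimally with the others.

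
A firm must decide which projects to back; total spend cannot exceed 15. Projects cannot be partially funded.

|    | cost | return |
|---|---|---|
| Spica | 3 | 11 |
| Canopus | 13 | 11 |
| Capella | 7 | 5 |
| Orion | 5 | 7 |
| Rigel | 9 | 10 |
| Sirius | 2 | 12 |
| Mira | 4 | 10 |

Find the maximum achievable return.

40

Allowing fractional choices, the relaxed optimum would be about 41.1, but projects are indivisible.
Spica + Sirius + Mira: cost 3 + 2 + 4 = 9 ≤ 15, return 11 + 12 + 10 = 33.
Spica + Rigel + Sirius: cost 3 + 9 + 2 = 14 ≤ 15, return 11 + 10 + 12 = 33.
Spica + Orion + Sirius + Mira: cost 3 + 5 + 2 + 4 = 14 ≤ 15, return 11 + 7 + 12 + 10 = 40.
Best is Spica, Orion, Sirius, and Mira with total return 40.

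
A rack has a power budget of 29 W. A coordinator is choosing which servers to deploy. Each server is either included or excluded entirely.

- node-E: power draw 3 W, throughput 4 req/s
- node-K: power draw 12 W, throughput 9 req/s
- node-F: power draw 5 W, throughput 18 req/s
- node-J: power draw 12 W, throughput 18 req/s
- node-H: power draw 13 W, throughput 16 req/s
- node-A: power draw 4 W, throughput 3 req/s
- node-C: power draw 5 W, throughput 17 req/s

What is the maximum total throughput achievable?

60

node-E + node-F + node-J + node-A + node-C: power draw 3 + 5 + 12 + 4 + 5 = 29 ≤ 29, throughput 4 + 18 + 18 + 3 + 17 = 60.
node-E + node-F + node-J + node-C: power draw 3 + 5 + 12 + 5 = 25 ≤ 29, throughput 4 + 18 + 18 + 17 = 57.
node-F + node-J + node-A + node-C: power draw 5 + 12 + 4 + 5 = 26 ≤ 29, throughput 18 + 18 + 3 + 17 = 56.
Best is node-E, node-F, node-J, node-A, and node-C with total throughput 60.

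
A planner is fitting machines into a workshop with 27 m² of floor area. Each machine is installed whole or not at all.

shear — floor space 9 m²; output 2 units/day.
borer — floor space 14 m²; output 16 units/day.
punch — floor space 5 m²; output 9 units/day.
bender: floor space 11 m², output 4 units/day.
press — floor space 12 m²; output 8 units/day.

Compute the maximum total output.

Allowing fractional choices, the relaxed optimum would be about 30.3, but machines are indivisible.
borer + press: floor space 14 + 12 = 26 ≤ 27, output 16 + 8 = 24.
borer + punch: floor space 14 + 5 = 19 ≤ 27, output 16 + 9 = 25.
Best is borer and punch with total output 25.

25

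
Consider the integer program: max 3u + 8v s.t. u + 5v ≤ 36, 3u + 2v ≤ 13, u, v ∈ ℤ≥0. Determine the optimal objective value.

48

The continuous relaxation peaks at (0, 6.5) with value 52.00; rounding to a feasible lattice point costs some objective.
(u,v)=(0,6): 1·0+5·6=30≤36, 3·0+2·6=12≤13, objective 48.
(u,v)=(1,5): 1·1+5·5=26≤36, 3·1+2·5=13≤13, objective 43.
No feasible integer point exceeds 48.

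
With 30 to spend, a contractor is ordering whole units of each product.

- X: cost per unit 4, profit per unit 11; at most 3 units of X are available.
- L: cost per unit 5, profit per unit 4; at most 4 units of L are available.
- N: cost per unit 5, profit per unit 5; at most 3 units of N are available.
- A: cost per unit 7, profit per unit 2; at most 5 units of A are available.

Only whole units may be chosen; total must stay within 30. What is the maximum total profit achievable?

48

This is a bounded integer knapsack.
3×X, 1×L, and 2×N: cost 27 ≤ 30, profit 3·11 + 1·4 + 2·5 = 47.
3×X and 3×N: cost 27 ≤ 30, profit 3·11 + 3·5 = 48.
Best is 48.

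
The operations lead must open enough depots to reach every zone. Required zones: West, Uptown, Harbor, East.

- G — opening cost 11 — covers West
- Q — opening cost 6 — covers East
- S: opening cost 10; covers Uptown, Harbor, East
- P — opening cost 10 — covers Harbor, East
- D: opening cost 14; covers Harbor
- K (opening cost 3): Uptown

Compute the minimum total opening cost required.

21

The greedy cost-per-new-zone heuristic would pick K, S, and G for 24, but a cheaper cover exists.
Choose G and S: together they cover West, Uptown, Harbor, East — every zone.
Total opening cost: 11 + 10 = 21.
No cover costs less than 21.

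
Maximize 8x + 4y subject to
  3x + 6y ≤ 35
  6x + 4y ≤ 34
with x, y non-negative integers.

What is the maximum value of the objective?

44

Relaxing integrality, the LP optimum is 45.33 at (x,y) = (5.67, 0), which is not an integer point.
(x,y)=(5,1) is feasible, giving 44.
(x,y)=(4,2) is feasible, giving 40.
(x,y)=(5,0) is feasible, giving 40.
The best lattice point is (5,1), giving 44.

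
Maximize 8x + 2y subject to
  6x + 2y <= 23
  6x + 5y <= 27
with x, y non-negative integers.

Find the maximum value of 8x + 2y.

Relaxing integrality, the LP optimum is 30.67 at (x,y) = (3.83, 0), which is not an integer point.
(x,y)=(3,1): 6·3+2·1=20≤23, 6·3+5·1=23≤27, objective 26.
(x,y)=(3,0): 6·3+2·0=18≤23, 6·3+5·0=18≤27, objective 24.
(x,y)=(2,2): 6·2+2·2=16≤23, 6·2+5·2=22≤27, objective 20.
No feasible integer point exceeds 26.

26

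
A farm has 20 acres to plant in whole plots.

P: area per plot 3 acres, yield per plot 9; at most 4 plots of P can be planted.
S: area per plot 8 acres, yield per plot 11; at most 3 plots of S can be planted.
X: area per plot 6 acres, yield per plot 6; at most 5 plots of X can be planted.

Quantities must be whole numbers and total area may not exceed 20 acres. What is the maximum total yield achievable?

47

This is a bounded integer knapsack.
P has the best ratio (9/3); taking only P gives at most 4×9 = 36 (stopped by the supply cap of 4).
Mixing does better — 4×P and 1×S: area 20 ≤ 20, yield 4·9 + 1·11 = 47.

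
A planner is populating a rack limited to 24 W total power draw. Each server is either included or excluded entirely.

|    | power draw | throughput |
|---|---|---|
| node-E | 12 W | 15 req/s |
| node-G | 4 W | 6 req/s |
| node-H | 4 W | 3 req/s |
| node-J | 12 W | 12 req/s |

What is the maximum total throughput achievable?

node-E + node-J: power draw 12 + 12 = 24 ≤ 24, throughput 15 + 12 = 27.
node-E + node-G + node-H: power draw 12 + 4 + 4 = 20 ≤ 24, throughput 15 + 6 + 3 = 24.
node-E + node-G: power draw 12 + 4 = 16 ≤ 24, throughput 15 + 6 = 21.
Best is node-E and node-J with total throughput 27.

27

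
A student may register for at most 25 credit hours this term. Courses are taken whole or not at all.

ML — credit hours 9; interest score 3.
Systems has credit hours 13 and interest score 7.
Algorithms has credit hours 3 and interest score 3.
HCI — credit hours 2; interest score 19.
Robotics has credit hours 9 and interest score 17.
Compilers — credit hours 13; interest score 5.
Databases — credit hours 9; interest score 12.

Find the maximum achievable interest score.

This is an integer program with binary decision variables.
Algorithms + HCI + Robotics + Databases: credit hours 3 + 2 + 9 + 9 = 23 ≤ 25, interest score 3 + 19 + 17 + 12 = 51.
HCI + Robotics + Databases: credit hours 2 + 9 + 9 = 20 ≤ 25, interest score 19 + 17 + 12 = 48.
Systems + HCI + Robotics: credit hours 13 + 2 + 9 = 24 ≤ 25, interest score 7 + 19 + 17 = 43.
Best is Algorithms, HCI, Robotics, and Databases with total interest score 51.

51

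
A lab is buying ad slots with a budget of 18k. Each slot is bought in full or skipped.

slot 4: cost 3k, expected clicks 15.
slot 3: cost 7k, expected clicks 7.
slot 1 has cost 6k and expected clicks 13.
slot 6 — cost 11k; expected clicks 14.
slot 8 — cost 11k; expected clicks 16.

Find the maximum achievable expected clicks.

35

Treat it as a binary knapsack problem.
Take slot 4, slot 3, and slot 1: cost 3 + 7 + 6 = 16 ≤ 18, expected clicks 15 + 7 + 13 = 35.
No other feasible combination does better.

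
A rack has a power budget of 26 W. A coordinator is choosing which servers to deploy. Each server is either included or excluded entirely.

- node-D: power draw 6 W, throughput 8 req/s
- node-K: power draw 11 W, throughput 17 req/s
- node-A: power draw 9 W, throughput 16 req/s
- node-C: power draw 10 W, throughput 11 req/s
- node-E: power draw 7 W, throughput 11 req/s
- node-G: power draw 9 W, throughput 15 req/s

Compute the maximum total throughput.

42

Take node-A, node-E, and node-G: power draw 9 + 7 + 9 = 25 ≤ 26, throughput 16 + 11 + 15 = 42.
No other feasible combination does better.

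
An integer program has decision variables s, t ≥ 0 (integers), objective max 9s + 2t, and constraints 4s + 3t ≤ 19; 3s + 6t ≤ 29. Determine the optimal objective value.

(s,t)=(4,1): 4·4+3·1=19≤19, 3·4+6·1=18≤29, objective 38.
(s,t)=(4,0): 4·4+3·0=16≤19, 3·4+6·0=12≤29, objective 36.
(s,t)=(3,2): 4·3+3·2=18≤19, 3·3+6·2=21≤29, objective 31.
Maximum is 38 at (s,t)=(4,1).

38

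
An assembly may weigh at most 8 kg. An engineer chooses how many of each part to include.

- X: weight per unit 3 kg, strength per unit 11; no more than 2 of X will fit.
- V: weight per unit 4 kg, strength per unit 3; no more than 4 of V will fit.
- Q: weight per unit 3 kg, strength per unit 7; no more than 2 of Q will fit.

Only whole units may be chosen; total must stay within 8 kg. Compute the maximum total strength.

22

X has the best ratio (11/3); taking only X gives at most 2×11 = 22 (stopped by the weight limit).
Optimal: 2×X: weight 6 ≤ 8, strength 2·11 = 22.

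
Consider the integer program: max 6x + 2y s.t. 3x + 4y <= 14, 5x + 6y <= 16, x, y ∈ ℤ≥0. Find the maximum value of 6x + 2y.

(x,y)=(3,0): 3·3+4·0=9≤14, 5·3+6·0=15≤16, objective 18.
(x,y)=(2,1): 3·2+4·1=10≤14, 5·2+6·1=16≤16, objective 14.
(x,y)=(2,0): 3·2+4·0=6≤14, 5·2+6·0=10≤16, objective 12.
Maximum is 18 at (x,y)=(3,0).

18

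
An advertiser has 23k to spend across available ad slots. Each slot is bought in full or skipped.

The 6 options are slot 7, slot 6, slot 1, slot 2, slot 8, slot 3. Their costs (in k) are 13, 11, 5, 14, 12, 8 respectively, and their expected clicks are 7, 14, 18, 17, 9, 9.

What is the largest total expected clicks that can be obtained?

35

Take slot 1 and slot 2: cost 5 + 14 = 19 ≤ 23, expected clicks 18 + 17 = 35.
No other feasible combination does better.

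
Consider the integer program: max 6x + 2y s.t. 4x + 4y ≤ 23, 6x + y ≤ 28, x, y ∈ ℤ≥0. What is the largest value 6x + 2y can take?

26

The continuous relaxation peaks at (4.45, 1.3) with value 29.30; rounding to a feasible lattice point costs some objective.
(x,y)=(4,1) is feasible, giving 26.
(x,y)=(4,0) is feasible, giving 24.
(x,y)=(3,2) is feasible, giving 22.
No feasible integer point exceeds 26.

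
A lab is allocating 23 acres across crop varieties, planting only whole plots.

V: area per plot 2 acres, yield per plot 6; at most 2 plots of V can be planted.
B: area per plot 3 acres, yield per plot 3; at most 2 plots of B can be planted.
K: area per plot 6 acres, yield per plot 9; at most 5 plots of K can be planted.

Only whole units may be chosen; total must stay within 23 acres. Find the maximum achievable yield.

39

V has the best ratio (6/2); taking only V gives at most 2×6 = 12 (stopped by the supply cap of 2).
Mixing does better — 2×V and 3×K: area 22 ≤ 23, yield 2·6 + 3·9 = 39.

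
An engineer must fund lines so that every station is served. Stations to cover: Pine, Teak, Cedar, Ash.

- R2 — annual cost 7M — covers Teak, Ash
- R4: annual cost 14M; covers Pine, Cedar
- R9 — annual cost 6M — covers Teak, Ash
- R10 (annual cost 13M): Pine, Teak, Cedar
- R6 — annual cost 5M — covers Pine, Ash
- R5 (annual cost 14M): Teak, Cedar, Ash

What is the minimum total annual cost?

This is an integer covering problem.
Choose R10 and R6: together they cover Pine, Teak, Cedar, Ash — every station.
Total annual cost: 13 + 5 = 18.

18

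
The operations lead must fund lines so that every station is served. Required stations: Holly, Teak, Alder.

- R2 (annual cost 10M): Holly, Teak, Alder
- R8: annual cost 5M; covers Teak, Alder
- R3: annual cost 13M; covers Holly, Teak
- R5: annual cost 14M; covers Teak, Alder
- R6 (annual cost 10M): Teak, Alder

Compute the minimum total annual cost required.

10

R2 alone covers Holly, Teak, Alder — every station.
Total annual cost: 10.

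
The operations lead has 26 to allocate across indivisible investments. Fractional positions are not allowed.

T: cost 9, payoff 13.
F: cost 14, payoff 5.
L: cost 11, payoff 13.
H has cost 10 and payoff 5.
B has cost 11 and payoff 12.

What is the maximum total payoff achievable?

Take T and L: cost 9 + 11 = 20 ≤ 26, payoff 13 + 13 = 26.
No other feasible combination does better.

26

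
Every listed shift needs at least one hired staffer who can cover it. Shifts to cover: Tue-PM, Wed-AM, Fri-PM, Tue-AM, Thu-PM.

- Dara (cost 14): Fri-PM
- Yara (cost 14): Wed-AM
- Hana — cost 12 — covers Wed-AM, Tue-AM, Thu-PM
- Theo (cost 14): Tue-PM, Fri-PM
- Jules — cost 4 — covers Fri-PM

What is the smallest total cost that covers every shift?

26

The greedy cost-per-new-shift heuristic would pick Hana, Jules, and Theo for 30, but a cheaper cover exists.
Choose Hana and Theo: together they cover Tue-PM, Wed-AM, Fri-PM, Tue-AM, Thu-PM — every shift.
Total cost: 12 + 14 = 26.
No cover costs less than 26.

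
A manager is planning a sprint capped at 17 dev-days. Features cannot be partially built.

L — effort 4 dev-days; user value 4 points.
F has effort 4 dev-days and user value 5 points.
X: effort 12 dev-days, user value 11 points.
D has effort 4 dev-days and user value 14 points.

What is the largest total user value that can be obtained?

25

This is an integer program with binary decision variables.
Take X and D: effort 12 + 4 = 16 ≤ 17, user value 11 + 14 = 25.
No other feasible combination does better.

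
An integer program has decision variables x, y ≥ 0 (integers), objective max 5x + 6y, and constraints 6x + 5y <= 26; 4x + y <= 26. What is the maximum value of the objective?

The continuous relaxation peaks at (0, 5.2) with value 31.20; rounding to a feasible lattice point costs some objective.
(x,y)=(0,5): 6·0+5·5=25≤26, 4·0+1·5=5≤26, objective 30.
(x,y)=(1,4): 6·1+5·4=26≤26, 4·1+1·4=8≤26, objective 29.
(x,y)=(0,4): 6·0+5·4=20≤26, 4·0+1·4=4≤26, objective 24.
No feasible integer point exceeds 30.

30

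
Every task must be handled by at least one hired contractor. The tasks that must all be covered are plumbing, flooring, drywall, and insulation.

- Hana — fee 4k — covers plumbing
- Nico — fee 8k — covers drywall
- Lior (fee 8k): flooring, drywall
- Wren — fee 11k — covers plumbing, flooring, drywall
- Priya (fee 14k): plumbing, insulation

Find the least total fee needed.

The greedy cost-per-new-task heuristic would pick Wren and Priya for 25, but a cheaper cover exists.
Choose Lior and Priya: together they cover plumbing, flooring, drywall, insulation — every task.
Total fee: 8 + 14 = 22.
No cover costs less than 22.

22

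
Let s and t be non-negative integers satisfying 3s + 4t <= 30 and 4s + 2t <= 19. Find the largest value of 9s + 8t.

The continuous relaxation peaks at (1.6, 6.3) with value 64.80; rounding to a feasible lattice point costs some objective.
(s,t)=(2,5): 3·2+4·5=26≤30, 4·2+2·5=18≤19, objective 58.
(s,t)=(1,6): 3·1+4·6=27≤30, 4·1+2·6=16≤19, objective 57.
Maximum is 58 at (s,t)=(2,5).

58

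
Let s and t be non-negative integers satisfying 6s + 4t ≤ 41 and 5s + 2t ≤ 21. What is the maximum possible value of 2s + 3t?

30

The continuous relaxation peaks at (0, 10.2) with value 30.75; rounding to a feasible lattice point costs some objective.
(s,t)=(0,10): 6·0+4·10=40≤41, 5·0+2·10=20≤21, objective 30.
(s,t)=(0,9): 6·0+4·9=36≤41, 5·0+2·9=18≤21, objective 27.
No feasible integer point exceeds 30.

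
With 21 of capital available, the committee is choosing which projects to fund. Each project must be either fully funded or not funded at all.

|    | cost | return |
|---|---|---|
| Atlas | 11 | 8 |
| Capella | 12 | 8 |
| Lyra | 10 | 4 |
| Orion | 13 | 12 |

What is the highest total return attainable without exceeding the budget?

Treat it as a binary knapsack problem.
Allowing fractional choices, the relaxed optimum would be about 17.8, but projects are indivisible.
Atlas + Lyra: cost 11 + 10 = 21 ≤ 21, return 8 + 4 = 12.
Atlas: cost 11 ≤ 21, return 8.
Orion: cost 13 ≤ 21, return 12.
The maximum return is 12; one optimal choice is Orion.

12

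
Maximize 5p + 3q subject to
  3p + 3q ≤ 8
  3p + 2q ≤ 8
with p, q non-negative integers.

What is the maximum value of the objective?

10

(p,q)=(2,0) is feasible, giving 10.
(p,q)=(1,1) is feasible, giving 8.
(p,q)=(1,0) is feasible, giving 5.
Maximum is 10 at (p,q)=(2,0).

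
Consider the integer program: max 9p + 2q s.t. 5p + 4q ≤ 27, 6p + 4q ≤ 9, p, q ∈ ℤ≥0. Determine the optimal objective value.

9

Relaxing integrality, the LP optimum is 13.50 at (p,q) = (1.5, 0), which is not an integer point.
(p,q)=(1,0): 5·1+4·0=5≤27, 6·1+4·0=6≤9, objective 9.
(p,q)=(0,1): 5·0+4·1=4≤27, 6·0+4·1=4≤9, objective 2.
The best lattice point is (1,0), giving 9.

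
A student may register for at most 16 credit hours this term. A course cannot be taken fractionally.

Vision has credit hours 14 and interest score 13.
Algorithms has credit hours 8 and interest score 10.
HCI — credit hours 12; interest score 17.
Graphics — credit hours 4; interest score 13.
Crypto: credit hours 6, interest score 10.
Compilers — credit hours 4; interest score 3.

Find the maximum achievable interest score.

Allowing fractional choices, the relaxed optimum would be about 31.5, but courses are indivisible.
HCI + Graphics: credit hours 12 + 4 = 16 ≤ 16, interest score 17 + 13 = 30.
Algorithms + Graphics + Compilers: credit hours 8 + 4 + 4 = 16 ≤ 16, interest score 10 + 13 + 3 = 26.
Graphics + Crypto + Compilers: credit hours 4 + 6 + 4 = 14 ≤ 16, interest score 13 + 10 + 3 = 26.
Best is HCI and Graphics with total interest score 30.

30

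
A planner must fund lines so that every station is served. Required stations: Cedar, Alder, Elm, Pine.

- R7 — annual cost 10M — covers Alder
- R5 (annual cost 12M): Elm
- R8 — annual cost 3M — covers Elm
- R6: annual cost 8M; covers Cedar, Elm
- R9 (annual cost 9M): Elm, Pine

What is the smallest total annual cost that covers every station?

The greedy cost-per-new-station heuristic would pick R8, R6, R9, and R7 for 30, but a cheaper cover exists.
Choose R7, R6, and R9: together they cover Cedar, Alder, Elm, Pine — every station.
Total annual cost: 10 + 8 + 9 = 27.
No cover costs less than 27.

27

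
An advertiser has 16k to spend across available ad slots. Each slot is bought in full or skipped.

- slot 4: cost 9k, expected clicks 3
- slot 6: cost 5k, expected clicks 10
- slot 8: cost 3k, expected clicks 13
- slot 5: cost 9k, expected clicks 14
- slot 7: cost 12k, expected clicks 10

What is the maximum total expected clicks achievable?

This is a 0-1 knapsack instance.
Allowing fractional choices, the relaxed optimum would be about 35.4, but ad slots are indivisible.
slot 8 + slot 5: cost 3 + 9 = 12 ≤ 16, expected clicks 13 + 14 = 27.
slot 6 + slot 5: cost 5 + 9 = 14 ≤ 16, expected clicks 10 + 14 = 24.
slot 6 + slot 8: cost 5 + 3 = 8 ≤ 16, expected clicks 10 + 13 = 23.
Best is slot 8 and slot 5 with total expected clicks 27.

27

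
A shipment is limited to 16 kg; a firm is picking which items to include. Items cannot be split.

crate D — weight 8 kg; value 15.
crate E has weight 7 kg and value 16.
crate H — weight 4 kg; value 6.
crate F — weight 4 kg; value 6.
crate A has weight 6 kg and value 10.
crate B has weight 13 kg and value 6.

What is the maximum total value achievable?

31

Take crate D and crate E: weight 8 + 7 = 15 ≤ 16, value 15 + 16 = 31.
No other feasible combination does better.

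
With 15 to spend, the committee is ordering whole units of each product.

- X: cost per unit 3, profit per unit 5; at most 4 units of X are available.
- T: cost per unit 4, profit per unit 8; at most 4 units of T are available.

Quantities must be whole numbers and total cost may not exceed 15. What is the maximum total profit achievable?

29

T has the best ratio (8/4); taking only T gives at most 3×8 = 24 (stopped by the cost limit).
Mixing does better — 1×X and 3×T: cost 15 ≤ 15, profit 1·5 + 3·8 = 29.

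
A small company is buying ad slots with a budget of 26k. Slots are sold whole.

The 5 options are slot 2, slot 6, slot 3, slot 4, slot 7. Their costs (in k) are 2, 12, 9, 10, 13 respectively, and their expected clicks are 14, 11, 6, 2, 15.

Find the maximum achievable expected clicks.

slot 2 + slot 3 + slot 7: cost 2 + 9 + 13 = 24 ≤ 26, expected clicks 14 + 6 + 15 = 35.
slot 2 + slot 6 + slot 3: cost 2 + 12 + 9 = 23 ≤ 26, expected clicks 14 + 11 + 6 = 31.
Best is slot 2, slot 3, and slot 7 with total expected clicks 35.

35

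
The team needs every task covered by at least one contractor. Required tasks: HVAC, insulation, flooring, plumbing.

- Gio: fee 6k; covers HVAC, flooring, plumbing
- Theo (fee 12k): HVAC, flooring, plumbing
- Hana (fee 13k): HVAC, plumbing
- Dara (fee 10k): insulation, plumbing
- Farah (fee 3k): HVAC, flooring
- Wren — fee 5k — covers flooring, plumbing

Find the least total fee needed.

This is an integer covering problem.
Choose Dara and Farah: together they cover HVAC, insulation, flooring, plumbing — every task.
Total fee: 10 + 3 = 13.
No cover costs less than 13.

13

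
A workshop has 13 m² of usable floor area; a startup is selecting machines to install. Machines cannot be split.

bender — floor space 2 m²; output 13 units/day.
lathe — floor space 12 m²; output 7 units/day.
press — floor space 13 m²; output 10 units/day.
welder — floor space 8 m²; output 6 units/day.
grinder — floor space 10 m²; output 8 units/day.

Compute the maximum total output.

bender: floor space 2 ≤ 13, output 13.
bender + welder: floor space 2 + 8 = 10 ≤ 13, output 13 + 6 = 19.
bender + grinder: floor space 2 + 10 = 12 ≤ 13, output 13 + 8 = 21.
Best is bender and grinder with total output 21.

21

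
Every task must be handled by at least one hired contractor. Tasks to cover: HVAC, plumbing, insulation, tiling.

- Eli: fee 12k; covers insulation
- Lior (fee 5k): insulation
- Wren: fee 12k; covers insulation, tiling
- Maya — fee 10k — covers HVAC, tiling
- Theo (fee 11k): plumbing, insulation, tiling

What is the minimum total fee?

21

Choose Maya and Theo: together they cover HVAC, plumbing, insulation, tiling — every task.
Total fee: 10 + 11 = 21.
No cover costs less than 21.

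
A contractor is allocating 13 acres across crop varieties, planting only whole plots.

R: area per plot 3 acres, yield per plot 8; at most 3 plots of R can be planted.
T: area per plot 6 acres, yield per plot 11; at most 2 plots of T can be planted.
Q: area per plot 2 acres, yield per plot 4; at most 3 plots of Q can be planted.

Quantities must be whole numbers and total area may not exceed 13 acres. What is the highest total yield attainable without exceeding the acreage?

32

This is a bounded integer knapsack.
R has the best ratio (8/3); taking only R gives at most 3×8 = 24 (stopped by the supply cap of 3).
Mixing does better — 3×R and 2×Q: area 13 ≤ 13, yield 3·8 + 2·4 = 32.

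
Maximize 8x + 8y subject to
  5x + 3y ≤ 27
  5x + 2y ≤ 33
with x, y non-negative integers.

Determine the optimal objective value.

(x,y)=(0,9) is feasible, giving 72.
(x,y)=(0,8) is feasible, giving 64.
No feasible integer point exceeds 72.

72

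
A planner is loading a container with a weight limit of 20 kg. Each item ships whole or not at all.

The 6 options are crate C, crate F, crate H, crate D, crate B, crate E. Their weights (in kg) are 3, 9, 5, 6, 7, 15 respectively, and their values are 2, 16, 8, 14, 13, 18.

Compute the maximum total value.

crate H + crate D + crate B: weight 5 + 6 + 7 = 18 ≤ 20, value 8 + 14 + 13 = 35.
crate F + crate H + crate D: weight 9 + 5 + 6 = 20 ≤ 20, value 16 + 8 + 14 = 38.
crate C + crate F + crate D: weight 3 + 9 + 6 = 18 ≤ 20, value 2 + 16 + 14 = 32.
Best is crate F, crate H, and crate D with total value 38.

38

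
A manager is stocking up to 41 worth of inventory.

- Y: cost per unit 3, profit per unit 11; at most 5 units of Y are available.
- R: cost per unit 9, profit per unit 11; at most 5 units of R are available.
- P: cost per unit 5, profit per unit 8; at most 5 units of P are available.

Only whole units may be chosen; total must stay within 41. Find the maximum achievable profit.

95

Take 5×Y and 5×P: cost 40 ≤ 41, profit 5·11 + 5·8 = 95.
Y has the best ratio (11/3) and is taken to its limit of 5; remaining capacity is filled optimally with the others.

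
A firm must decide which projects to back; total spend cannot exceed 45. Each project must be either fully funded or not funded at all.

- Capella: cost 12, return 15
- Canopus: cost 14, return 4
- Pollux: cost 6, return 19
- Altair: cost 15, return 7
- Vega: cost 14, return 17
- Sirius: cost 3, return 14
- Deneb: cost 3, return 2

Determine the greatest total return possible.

This is a 0-1 knapsack instance.
Allowing fractional choices, the relaxed optimum would be about 70.3, but projects are indivisible.
Capella + Pollux + Vega + Sirius + Deneb: cost 12 + 6 + 14 + 3 + 3 = 38 ≤ 45, return 15 + 19 + 17 + 14 + 2 = 67.
Capella + Pollux + Vega + Sirius: cost 12 + 6 + 14 + 3 = 35 ≤ 45, return 15 + 19 + 17 + 14 = 65.
Best is Capella, Pollux, Vega, Sirius, and Deneb with total return 67.

67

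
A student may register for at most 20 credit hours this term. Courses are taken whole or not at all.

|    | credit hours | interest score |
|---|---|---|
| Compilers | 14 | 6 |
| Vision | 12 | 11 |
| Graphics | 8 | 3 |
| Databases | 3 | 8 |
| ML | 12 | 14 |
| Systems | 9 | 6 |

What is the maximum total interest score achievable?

Allowing fractional choices, the relaxed optimum would be about 26.6, but courses are indivisible.
Databases + ML: credit hours 3 + 12 = 15 ≤ 20, interest score 8 + 14 = 22.
Vision + Databases: credit hours 12 + 3 = 15 ≤ 20, interest score 11 + 8 = 19.
Graphics + ML: credit hours 8 + 12 = 20 ≤ 20, interest score 3 + 14 = 17.
Best is Databases and ML with total interest score 22.

22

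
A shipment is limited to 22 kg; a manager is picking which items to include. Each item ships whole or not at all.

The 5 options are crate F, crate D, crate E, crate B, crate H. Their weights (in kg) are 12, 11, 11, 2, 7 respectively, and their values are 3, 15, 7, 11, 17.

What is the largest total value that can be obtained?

Allowing fractional choices, the relaxed optimum would be about 44.3, but items are indivisible.
crate D + crate H: weight 11 + 7 = 18 ≤ 22, value 15 + 17 = 32.
crate E + crate B + crate H: weight 11 + 2 + 7 = 20 ≤ 22, value 7 + 11 + 17 = 35.
crate D + crate B + crate H: weight 11 + 2 + 7 = 20 ≤ 22, value 15 + 11 + 17 = 43.
Best is crate D, crate B, and crate H with total value 43.

43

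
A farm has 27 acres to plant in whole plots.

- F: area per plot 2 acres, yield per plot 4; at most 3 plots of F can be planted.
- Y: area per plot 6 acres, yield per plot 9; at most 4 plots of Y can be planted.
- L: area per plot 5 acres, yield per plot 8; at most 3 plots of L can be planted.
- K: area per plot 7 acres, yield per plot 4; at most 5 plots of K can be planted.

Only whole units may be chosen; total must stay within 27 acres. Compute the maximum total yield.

This is a bounded integer knapsack.
3×F, 1×Y, and 3×L: area 27 ≤ 27, yield 3·4 + 1·9 + 3·8 = 45.
2×F, 3×Y, and 1×L: area 27 ≤ 27, yield 2·4 + 3·9 + 1·8 = 43.
Best is 45.

45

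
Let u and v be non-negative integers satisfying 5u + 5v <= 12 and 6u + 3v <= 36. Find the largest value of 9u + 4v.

18

(u,v)=(2,0): 5·2+5·0=10≤12, 6·2+3·0=12≤36, objective 18.
(u,v)=(1,1): 5·1+5·1=10≤12, 6·1+3·1=9≤36, objective 13.
(u,v)=(1,0): 5·1+5·0=5≤12, 6·1+3·0=6≤36, objective 9.
Maximum is 18 at (u,v)=(2,0).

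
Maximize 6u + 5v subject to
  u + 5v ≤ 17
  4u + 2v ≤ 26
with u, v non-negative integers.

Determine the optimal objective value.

41

Relaxing integrality, the LP optimum is 43.67 at (u,v) = (5.33, 2.33), which is not an integer point.
(u,v)=(6,1): 1·6+5·1=11≤17, 4·6+2·1=26≤26, objective 41.
(u,v)=(5,2): 1·5+5·2=15≤17, 4·5+2·2=24≤26, objective 40.
(u,v)=(6,0): 1·6+5·0=6≤17, 4·6+2·0=24≤26, objective 36.
(u,v)=(5,1): 1·5+5·1=10≤17, 4·5+2·1=22≤26, objective 35.
No feasible integer point exceeds 41.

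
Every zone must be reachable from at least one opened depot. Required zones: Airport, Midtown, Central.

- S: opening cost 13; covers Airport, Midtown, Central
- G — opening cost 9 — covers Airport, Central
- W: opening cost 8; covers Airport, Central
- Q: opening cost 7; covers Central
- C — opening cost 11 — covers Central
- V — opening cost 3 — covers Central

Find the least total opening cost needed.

13

S alone covers Airport, Midtown, Central — every zone.
Total opening cost: 13.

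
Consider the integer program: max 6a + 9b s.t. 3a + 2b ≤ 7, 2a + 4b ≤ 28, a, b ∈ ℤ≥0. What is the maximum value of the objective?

(a,b)=(0,3) is feasible, giving 27.
(a,b)=(1,2) is feasible, giving 24.
(a,b)=(0,2) is feasible, giving 18.
Maximum is 27 at (a,b)=(0,3).

27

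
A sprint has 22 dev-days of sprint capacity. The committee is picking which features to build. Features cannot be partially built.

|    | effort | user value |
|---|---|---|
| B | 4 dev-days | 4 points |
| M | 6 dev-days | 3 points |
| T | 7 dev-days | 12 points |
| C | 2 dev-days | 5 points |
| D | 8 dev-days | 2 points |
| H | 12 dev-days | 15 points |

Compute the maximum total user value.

T + H: effort 7 + 12 = 19 ≤ 22, user value 12 + 15 = 27.
T + C + H: effort 7 + 2 + 12 = 21 ≤ 22, user value 12 + 5 + 15 = 32.
Best is T, C, and H with total user value 32.

32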